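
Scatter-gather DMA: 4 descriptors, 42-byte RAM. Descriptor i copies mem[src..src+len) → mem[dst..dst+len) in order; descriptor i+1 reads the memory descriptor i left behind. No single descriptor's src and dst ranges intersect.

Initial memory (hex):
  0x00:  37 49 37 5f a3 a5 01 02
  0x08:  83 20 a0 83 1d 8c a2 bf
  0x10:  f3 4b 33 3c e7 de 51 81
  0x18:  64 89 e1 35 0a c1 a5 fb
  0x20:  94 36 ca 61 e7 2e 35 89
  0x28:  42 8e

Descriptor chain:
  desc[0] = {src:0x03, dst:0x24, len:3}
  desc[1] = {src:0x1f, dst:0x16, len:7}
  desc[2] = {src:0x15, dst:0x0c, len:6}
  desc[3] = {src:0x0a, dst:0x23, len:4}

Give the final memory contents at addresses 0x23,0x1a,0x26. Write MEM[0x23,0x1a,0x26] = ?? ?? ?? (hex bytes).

#0 dst[0x24+3] := {0x5f,0xa3,0xa5}
#1 dst[0x16+7] := {0xfb,0x94,0x36,0xca,0x61,0x5f,0xa3}
#2 dst[0x0c+6] := {0xde,0xfb,0x94,0x36,0xca,0x61}
#3 dst[0x23+4] := {0xa0,0x83,0xde,0xfb}
query mem[0x23]=0xa0, mem[0x1a]=0x61, mem[0x26]=0xfb

MEM[0x23,0x1a,0x26] = a0 61 fb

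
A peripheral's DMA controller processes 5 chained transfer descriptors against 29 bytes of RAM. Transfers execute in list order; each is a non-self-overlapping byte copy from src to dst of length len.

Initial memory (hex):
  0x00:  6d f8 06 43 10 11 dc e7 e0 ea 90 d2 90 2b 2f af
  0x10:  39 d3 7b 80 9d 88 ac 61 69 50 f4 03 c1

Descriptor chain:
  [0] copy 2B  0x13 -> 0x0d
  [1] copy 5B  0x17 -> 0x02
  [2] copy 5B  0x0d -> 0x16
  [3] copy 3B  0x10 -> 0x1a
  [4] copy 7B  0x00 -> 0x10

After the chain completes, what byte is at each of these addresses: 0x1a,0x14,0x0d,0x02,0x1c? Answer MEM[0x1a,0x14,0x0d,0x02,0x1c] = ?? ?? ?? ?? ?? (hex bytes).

  after D0: wrote 2B at 0x0d = 809d
  after D1: wrote 5B at 0x02 = 616950f403
  after D2: wrote 5B at 0x16 = 809daf39d3
  after D3: wrote 3B at 0x1a = 39d37b
  after D4: wrote 7B at 0x10 = 6df8616950f403
query mem[0x1a]=0x39, mem[0x14]=0x50, mem[0x0d]=0x80, mem[0x02]=0x61, mem[0x1c]=0x7b

MEM[0x1a,0x14,0x0d,0x02,0x1c] = 39 50 80 61 7b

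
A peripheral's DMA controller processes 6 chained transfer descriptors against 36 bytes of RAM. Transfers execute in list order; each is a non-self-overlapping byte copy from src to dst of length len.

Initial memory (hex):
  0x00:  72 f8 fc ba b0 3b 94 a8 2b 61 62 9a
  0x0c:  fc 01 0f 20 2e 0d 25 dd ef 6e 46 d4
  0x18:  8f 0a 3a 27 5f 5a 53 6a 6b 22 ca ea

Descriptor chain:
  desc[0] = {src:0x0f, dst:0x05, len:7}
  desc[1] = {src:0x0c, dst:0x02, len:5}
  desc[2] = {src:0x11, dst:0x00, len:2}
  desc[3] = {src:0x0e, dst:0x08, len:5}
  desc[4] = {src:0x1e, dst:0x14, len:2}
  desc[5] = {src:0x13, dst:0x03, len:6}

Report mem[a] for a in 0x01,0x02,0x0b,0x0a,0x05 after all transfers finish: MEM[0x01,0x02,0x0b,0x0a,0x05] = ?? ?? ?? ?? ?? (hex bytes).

MEM[0x01,0x02,0x0b,0x0a,0x05] = 25 fc 0d 2e 6a

D0: mem[0x05..0x0b] <- [20 2e 0d 25 dd ef 6e]
D1: mem[0x02..0x06] <- [fc 01 0f 20 2e]
D2: mem[0x00..0x01] <- [0d 25]
D3: mem[0x08..0x0c] <- [0f 20 2e 0d 25]
D4: mem[0x14..0x15] <- [53 6a]
D5: mem[0x03..0x08] <- [dd 53 6a 46 d4 8f]
query mem[0x01]=0x25, mem[0x02]=0xfc, mem[0x0b]=0x0d, mem[0x0a]=0x2e, mem[0x05]=0x6a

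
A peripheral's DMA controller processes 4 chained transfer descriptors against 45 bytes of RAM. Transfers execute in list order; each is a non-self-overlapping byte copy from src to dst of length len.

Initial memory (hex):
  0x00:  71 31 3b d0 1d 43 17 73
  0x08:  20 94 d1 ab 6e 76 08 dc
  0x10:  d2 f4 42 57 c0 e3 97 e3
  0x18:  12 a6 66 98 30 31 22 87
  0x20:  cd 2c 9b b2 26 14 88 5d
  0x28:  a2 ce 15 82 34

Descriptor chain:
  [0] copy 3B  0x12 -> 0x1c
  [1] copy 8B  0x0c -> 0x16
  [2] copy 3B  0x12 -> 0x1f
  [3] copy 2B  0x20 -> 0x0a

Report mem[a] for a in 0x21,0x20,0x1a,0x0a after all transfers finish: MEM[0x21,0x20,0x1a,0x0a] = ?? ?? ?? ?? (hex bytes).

MEM[0x21,0x20,0x1a,0x0a] = c0 57 d2 57

[0] 0x12->0x1c len=3 : 42 57 c0
[1] 0x0c->0x16 len=8 : 6e 76 08 dc d2 f4 42 57
[2] 0x12->0x1f len=3 : 42 57 c0
[3] 0x20->0x0a len=2 : 57 c0
query mem[0x21]=0xc0, mem[0x20]=0x57, mem[0x1a]=0xd2, mem[0x0a]=0x57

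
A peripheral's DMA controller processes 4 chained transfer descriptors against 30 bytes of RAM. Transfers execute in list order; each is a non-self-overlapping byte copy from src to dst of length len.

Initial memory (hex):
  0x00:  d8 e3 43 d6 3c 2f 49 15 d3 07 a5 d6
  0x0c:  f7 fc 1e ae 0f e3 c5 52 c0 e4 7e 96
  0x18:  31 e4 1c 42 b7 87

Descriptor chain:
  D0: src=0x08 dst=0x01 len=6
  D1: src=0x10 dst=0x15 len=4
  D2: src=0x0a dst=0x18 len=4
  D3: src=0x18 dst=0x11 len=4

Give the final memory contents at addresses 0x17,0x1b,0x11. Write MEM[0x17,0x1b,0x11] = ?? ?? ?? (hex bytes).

MEM[0x17,0x1b,0x11] = c5 fc a5

[0] 0x08->0x01 len=6 : d3 07 a5 d6 f7 fc
[1] 0x10->0x15 len=4 : 0f e3 c5 52
[2] 0x0a->0x18 len=4 : a5 d6 f7 fc
[3] 0x18->0x11 len=4 : a5 d6 f7 fc
query mem[0x17]=0xc5, mem[0x1b]=0xfc, mem[0x11]=0xa5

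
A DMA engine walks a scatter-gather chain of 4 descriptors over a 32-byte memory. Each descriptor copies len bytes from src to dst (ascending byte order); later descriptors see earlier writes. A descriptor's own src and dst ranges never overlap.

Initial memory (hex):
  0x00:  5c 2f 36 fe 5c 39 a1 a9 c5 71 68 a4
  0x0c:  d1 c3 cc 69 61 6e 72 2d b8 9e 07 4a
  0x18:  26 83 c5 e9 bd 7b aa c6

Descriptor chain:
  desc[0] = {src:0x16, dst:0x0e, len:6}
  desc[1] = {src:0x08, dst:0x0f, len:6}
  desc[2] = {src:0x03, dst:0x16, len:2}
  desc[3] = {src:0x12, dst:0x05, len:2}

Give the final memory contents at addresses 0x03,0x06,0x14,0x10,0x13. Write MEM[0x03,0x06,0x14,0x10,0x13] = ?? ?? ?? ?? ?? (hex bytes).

  after D0: wrote 6B at 0x0e = 074a2683c5e9
  after D1: wrote 6B at 0x0f = c57168a4d1c3
  after D2: wrote 2B at 0x16 = fe5c
  after D3: wrote 2B at 0x05 = a4d1
query mem[0x03]=0xfe, mem[0x06]=0xd1, mem[0x14]=0xc3, mem[0x10]=0x71, mem[0x13]=0xd1

MEM[0x03,0x06,0x14,0x10,0x13] = fe d1 c3 71 d1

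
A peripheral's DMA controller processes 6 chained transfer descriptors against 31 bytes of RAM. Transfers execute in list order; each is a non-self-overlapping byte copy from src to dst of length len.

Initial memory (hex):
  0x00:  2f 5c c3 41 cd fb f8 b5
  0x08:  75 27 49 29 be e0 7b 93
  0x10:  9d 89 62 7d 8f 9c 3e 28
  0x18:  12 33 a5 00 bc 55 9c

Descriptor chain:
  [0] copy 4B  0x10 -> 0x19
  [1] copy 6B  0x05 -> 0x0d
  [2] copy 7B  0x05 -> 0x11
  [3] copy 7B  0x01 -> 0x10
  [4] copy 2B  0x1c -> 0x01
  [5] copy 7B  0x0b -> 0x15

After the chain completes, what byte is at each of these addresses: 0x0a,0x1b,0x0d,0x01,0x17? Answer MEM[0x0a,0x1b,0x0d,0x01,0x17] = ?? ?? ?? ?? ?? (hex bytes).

  after D0: wrote 4B at 0x19 = 9d89627d
  after D1: wrote 6B at 0x0d = fbf8b5752749
  after D2: wrote 7B at 0x11 = fbf8b575274929
  after D3: wrote 7B at 0x10 = 5cc341cdfbf8b5
  after D4: wrote 2B at 0x01 = 7d55
  after D5: wrote 7B at 0x15 = 29befbf8b55cc3
query mem[0x0a]=0x49, mem[0x1b]=0xc3, mem[0x0d]=0xfb, mem[0x01]=0x7d, mem[0x17]=0xfb

MEM[0x0a,0x1b,0x0d,0x01,0x17] = 49 c3 fb 7d fb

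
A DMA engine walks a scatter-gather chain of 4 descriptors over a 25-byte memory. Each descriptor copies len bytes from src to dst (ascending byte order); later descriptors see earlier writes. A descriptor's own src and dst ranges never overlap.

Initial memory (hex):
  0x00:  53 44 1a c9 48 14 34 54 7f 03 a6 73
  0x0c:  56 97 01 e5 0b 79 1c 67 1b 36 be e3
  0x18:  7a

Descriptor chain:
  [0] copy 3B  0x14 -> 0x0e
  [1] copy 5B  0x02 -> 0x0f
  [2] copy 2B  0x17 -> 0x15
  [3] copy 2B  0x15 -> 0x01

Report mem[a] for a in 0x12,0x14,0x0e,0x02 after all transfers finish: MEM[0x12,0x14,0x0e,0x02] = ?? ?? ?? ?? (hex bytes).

MEM[0x12,0x14,0x0e,0x02] = 14 1b 1b 7a

[0] 0x14->0x0e len=3 : 1b 36 be
[1] 0x02->0x0f len=5 : 1a c9 48 14 34
[2] 0x17->0x15 len=2 : e3 7a
[3] 0x15->0x01 len=2 : e3 7a
query mem[0x12]=0x14, mem[0x14]=0x1b, mem[0x0e]=0x1b, mem[0x02]=0x7a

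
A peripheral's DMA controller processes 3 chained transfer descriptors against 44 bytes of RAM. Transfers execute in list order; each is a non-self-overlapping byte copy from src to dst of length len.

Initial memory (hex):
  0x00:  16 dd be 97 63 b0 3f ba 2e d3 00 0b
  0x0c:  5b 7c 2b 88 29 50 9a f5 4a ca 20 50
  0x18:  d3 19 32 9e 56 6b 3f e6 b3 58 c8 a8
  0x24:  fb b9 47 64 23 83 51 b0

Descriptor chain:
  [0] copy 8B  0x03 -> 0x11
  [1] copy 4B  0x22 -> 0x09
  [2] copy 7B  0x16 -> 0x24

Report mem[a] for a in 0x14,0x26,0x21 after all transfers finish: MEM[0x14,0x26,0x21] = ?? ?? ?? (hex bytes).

[0] 0x03->0x11 len=8 : 97 63 b0 3f ba 2e d3 00
[1] 0x22->0x09 len=4 : c8 a8 fb b9
[2] 0x16->0x24 len=7 : 2e d3 00 19 32 9e 56
query mem[0x14]=0x3f, mem[0x26]=0x00, mem[0x21]=0x58

MEM[0x14,0x26,0x21] = 3f 00 58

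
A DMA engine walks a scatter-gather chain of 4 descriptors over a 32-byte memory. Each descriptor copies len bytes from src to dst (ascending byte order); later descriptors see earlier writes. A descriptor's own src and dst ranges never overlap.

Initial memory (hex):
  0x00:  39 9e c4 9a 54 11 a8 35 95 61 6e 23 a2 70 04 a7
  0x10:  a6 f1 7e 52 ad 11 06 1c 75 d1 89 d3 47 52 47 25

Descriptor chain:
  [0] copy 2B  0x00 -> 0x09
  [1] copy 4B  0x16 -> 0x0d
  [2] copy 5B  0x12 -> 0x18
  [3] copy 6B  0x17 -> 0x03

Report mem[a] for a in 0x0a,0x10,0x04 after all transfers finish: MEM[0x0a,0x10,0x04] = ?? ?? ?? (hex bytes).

D0: mem[0x09..0x0a] <- [39 9e]
D1: mem[0x0d..0x10] <- [06 1c 75 d1]
D2: mem[0x18..0x1c] <- [7e 52 ad 11 06]
D3: mem[0x03..0x08] <- [1c 7e 52 ad 11 06]
query mem[0x0a]=0x9e, mem[0x10]=0xd1, mem[0x04]=0x7e

MEM[0x0a,0x10,0x04] = 9e d1 7e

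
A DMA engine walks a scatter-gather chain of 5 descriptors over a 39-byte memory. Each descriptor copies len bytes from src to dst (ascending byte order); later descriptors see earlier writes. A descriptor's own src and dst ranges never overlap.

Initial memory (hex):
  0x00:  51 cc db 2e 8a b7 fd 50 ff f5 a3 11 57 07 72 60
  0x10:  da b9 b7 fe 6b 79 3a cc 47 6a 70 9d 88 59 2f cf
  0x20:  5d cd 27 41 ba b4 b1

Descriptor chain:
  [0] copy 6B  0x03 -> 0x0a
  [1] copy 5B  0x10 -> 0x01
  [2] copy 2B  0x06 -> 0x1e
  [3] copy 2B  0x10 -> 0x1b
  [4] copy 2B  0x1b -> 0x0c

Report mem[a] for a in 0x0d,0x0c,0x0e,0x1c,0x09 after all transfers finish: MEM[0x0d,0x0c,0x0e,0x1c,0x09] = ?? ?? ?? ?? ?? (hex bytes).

  after D0: wrote 6B at 0x0a = 2e8ab7fd50ff
  after D1: wrote 5B at 0x01 = dab9b7fe6b
  after D2: wrote 2B at 0x1e = fd50
  after D3: wrote 2B at 0x1b = dab9
  after D4: wrote 2B at 0x0c = dab9
query mem[0x0d]=0xb9, mem[0x0c]=0xda, mem[0x0e]=0x50, mem[0x1c]=0xb9, mem[0x09]=0xf5

MEM[0x0d,0x0c,0x0e,0x1c,0x09] = b9 da 50 b9 f5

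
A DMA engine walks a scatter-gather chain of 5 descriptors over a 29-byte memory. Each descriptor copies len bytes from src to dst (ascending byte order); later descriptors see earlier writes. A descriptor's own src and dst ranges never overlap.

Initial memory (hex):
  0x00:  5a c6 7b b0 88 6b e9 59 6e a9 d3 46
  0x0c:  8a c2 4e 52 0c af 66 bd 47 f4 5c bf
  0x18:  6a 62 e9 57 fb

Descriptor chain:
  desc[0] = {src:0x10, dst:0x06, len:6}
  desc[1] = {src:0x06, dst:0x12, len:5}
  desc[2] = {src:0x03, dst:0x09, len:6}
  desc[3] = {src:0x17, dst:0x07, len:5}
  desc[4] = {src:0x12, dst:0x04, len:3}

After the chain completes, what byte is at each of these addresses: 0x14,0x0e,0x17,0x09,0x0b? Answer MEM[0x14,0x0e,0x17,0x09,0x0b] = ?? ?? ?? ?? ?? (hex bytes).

MEM[0x14,0x0e,0x17,0x09,0x0b] = 66 66 bf 62 57

#0 dst[0x06+6] := {0x0c,0xaf,0x66,0xbd,0x47,0xf4}
#1 dst[0x12+5] := {0x0c,0xaf,0x66,0xbd,0x47}
#2 dst[0x09+6] := {0xb0,0x88,0x6b,0x0c,0xaf,0x66}
#3 dst[0x07+5] := {0xbf,0x6a,0x62,0xe9,0x57}
#4 dst[0x04+3] := {0x0c,0xaf,0x66}
query mem[0x14]=0x66, mem[0x0e]=0x66, mem[0x17]=0xbf, mem[0x09]=0x62, mem[0x0b]=0x57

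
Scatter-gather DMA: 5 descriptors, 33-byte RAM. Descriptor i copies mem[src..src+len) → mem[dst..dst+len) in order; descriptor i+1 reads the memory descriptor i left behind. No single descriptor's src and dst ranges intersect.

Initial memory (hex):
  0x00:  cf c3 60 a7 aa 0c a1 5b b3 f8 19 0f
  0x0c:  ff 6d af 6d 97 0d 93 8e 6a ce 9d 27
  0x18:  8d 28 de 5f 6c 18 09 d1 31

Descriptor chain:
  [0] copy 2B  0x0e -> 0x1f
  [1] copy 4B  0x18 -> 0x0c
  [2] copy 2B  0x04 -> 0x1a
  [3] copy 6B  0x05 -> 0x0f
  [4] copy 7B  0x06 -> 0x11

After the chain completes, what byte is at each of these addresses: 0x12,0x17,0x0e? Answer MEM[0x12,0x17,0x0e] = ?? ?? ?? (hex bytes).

D0: mem[0x1f..0x20] <- [af 6d]
D1: mem[0x0c..0x0f] <- [8d 28 de 5f]
D2: mem[0x1a..0x1b] <- [aa 0c]
D3: mem[0x0f..0x14] <- [0c a1 5b b3 f8 19]
D4: mem[0x11..0x17] <- [a1 5b b3 f8 19 0f 8d]
query mem[0x12]=0x5b, mem[0x17]=0x8d, mem[0x0e]=0xde

MEM[0x12,0x17,0x0e] = 5b 8d de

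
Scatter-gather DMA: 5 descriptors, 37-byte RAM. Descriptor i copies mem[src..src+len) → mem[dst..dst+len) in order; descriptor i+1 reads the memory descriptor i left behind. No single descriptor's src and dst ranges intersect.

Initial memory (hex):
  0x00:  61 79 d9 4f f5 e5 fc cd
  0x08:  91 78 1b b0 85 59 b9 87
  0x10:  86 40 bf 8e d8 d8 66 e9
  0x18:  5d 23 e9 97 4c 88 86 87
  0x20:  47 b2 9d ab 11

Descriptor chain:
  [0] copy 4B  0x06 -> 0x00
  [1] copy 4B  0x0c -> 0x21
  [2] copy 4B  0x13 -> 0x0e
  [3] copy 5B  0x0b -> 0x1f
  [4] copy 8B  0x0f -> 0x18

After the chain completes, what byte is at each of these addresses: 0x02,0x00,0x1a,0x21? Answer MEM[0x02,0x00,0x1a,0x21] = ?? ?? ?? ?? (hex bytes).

#0 dst[0x00+4] := {0xfc,0xcd,0x91,0x78}
#1 dst[0x21+4] := {0x85,0x59,0xb9,0x87}
#2 dst[0x0e+4] := {0x8e,0xd8,0xd8,0x66}
#3 dst[0x1f+5] := {0xb0,0x85,0x59,0x8e,0xd8}
#4 dst[0x18+8] := {0xd8,0xd8,0x66,0xbf,0x8e,0xd8,0xd8,0x66}
query mem[0x02]=0x91, mem[0x00]=0xfc, mem[0x1a]=0x66, mem[0x21]=0x59

MEM[0x02,0x00,0x1a,0x21] = 91 fc 66 59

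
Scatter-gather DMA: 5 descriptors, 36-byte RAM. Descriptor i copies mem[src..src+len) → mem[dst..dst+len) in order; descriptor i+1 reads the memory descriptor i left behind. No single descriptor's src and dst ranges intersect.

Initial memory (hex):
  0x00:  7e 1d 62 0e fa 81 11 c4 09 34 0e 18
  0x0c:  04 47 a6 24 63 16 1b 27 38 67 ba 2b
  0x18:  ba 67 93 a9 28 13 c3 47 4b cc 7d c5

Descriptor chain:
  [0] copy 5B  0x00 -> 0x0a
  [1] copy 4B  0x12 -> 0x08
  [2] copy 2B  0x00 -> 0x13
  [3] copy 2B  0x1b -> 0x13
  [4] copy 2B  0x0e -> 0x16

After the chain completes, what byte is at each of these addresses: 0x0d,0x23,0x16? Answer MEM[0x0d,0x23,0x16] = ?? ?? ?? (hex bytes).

MEM[0x0d,0x23,0x16] = 0e c5 fa

  after D0: wrote 5B at 0x0a = 7e1d620efa
  after D1: wrote 4B at 0x08 = 1b273867
  after D2: wrote 2B at 0x13 = 7e1d
  after D3: wrote 2B at 0x13 = a928
  after D4: wrote 2B at 0x16 = fa24
query mem[0x0d]=0x0e, mem[0x23]=0xc5, mem[0x16]=0xfa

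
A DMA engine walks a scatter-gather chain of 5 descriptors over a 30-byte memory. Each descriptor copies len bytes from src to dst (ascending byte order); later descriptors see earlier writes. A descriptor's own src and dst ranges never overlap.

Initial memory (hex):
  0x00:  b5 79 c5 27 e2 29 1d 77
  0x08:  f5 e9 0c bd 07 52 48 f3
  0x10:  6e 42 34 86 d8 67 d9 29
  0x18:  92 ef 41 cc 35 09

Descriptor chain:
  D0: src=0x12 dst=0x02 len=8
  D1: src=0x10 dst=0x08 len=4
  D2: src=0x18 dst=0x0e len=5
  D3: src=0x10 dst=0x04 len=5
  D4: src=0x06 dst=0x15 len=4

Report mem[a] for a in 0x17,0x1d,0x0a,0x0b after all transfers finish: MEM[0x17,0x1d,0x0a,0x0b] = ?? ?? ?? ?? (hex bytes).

MEM[0x17,0x1d,0x0a,0x0b] = d8 09 34 86

D0: mem[0x02..0x09] <- [34 86 d8 67 d9 29 92 ef]
D1: mem[0x08..0x0b] <- [6e 42 34 86]
D2: mem[0x0e..0x12] <- [92 ef 41 cc 35]
D3: mem[0x04..0x08] <- [41 cc 35 86 d8]
D4: mem[0x15..0x18] <- [35 86 d8 42]
query mem[0x17]=0xd8, mem[0x1d]=0x09, mem[0x0a]=0x34, mem[0x0b]=0x86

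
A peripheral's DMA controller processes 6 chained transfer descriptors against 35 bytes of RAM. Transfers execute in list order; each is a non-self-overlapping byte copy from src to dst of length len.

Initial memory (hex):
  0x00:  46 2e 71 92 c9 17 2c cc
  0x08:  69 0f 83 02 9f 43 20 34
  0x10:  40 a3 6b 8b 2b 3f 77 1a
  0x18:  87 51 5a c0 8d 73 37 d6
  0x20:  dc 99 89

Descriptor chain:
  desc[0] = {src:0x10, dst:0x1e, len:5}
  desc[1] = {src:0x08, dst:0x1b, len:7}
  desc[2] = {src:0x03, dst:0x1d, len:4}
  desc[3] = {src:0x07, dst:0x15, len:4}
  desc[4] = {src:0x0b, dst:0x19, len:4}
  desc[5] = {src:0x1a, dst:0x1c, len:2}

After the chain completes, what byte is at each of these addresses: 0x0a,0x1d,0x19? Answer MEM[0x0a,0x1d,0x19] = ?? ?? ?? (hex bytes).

MEM[0x0a,0x1d,0x19] = 83 43 02

#0 dst[0x1e+5] := {0x40,0xa3,0x6b,0x8b,0x2b}
#1 dst[0x1b+7] := {0x69,0x0f,0x83,0x02,0x9f,0x43,0x20}
#2 dst[0x1d+4] := {0x92,0xc9,0x17,0x2c}
#3 dst[0x15+4] := {0xcc,0x69,0x0f,0x83}
#4 dst[0x19+4] := {0x02,0x9f,0x43,0x20}
#5 dst[0x1c+2] := {0x9f,0x43}
query mem[0x0a]=0x83, mem[0x1d]=0x43, mem[0x19]=0x02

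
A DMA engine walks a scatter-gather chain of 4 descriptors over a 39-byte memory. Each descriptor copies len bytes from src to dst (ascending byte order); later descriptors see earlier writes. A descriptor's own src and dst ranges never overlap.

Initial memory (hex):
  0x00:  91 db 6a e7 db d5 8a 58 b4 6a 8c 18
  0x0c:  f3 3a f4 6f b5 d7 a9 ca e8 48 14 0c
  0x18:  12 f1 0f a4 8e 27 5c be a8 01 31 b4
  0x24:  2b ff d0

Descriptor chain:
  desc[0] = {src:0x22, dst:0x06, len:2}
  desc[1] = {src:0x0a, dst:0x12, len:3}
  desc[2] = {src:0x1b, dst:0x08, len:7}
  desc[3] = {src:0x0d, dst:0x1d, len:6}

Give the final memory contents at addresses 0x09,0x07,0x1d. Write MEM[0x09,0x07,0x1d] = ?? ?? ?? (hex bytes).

[0] 0x22->0x06 len=2 : 31 b4
[1] 0x0a->0x12 len=3 : 8c 18 f3
[2] 0x1b->0x08 len=7 : a4 8e 27 5c be a8 01
[3] 0x0d->0x1d len=6 : a8 01 6f b5 d7 8c
query mem[0x09]=0x8e, mem[0x07]=0xb4, mem[0x1d]=0xa8

MEM[0x09,0x07,0x1d] = 8e b4 a8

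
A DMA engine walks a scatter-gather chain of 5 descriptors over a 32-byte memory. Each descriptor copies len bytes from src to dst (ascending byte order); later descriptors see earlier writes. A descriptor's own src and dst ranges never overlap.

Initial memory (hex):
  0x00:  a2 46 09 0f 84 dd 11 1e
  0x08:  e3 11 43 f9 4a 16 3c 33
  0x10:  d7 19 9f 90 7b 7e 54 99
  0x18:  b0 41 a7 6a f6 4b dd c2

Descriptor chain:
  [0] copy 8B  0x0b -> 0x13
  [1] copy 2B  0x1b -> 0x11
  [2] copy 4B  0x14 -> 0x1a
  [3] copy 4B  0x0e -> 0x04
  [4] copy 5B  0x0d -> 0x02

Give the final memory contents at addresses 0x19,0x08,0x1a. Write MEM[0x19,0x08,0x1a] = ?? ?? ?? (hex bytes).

  after D0: wrote 8B at 0x13 = f94a163c33d7199f
  after D1: wrote 2B at 0x11 = 6af6
  after D2: wrote 4B at 0x1a = 4a163c33
  after D3: wrote 4B at 0x04 = 3c33d76a
  after D4: wrote 5B at 0x02 = 163c33d76a
query mem[0x19]=0x19, mem[0x08]=0xe3, mem[0x1a]=0x4a

MEM[0x19,0x08,0x1a] = 19 e3 4a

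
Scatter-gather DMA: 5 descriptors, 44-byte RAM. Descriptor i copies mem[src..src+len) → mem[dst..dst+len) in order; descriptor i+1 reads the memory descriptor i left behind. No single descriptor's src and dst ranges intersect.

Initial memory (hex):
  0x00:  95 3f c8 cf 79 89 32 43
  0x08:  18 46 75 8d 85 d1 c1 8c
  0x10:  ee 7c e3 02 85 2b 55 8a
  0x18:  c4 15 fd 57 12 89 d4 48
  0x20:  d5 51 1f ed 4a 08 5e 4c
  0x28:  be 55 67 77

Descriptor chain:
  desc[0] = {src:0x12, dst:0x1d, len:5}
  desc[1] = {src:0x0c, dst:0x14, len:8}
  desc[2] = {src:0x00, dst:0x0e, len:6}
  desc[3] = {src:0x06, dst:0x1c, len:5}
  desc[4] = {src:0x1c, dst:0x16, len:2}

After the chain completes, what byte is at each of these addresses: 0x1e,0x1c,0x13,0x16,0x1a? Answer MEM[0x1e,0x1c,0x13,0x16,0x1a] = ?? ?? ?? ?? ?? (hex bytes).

#0 dst[0x1d+5] := {0xe3,0x02,0x85,0x2b,0x55}
#1 dst[0x14+8] := {0x85,0xd1,0xc1,0x8c,0xee,0x7c,0xe3,0x02}
#2 dst[0x0e+6] := {0x95,0x3f,0xc8,0xcf,0x79,0x89}
#3 dst[0x1c+5] := {0x32,0x43,0x18,0x46,0x75}
#4 dst[0x16+2] := {0x32,0x43}
query mem[0x1e]=0x18, mem[0x1c]=0x32, mem[0x13]=0x89, mem[0x16]=0x32, mem[0x1a]=0xe3

MEM[0x1e,0x1c,0x13,0x16,0x1a] = 18 32 89 32 e3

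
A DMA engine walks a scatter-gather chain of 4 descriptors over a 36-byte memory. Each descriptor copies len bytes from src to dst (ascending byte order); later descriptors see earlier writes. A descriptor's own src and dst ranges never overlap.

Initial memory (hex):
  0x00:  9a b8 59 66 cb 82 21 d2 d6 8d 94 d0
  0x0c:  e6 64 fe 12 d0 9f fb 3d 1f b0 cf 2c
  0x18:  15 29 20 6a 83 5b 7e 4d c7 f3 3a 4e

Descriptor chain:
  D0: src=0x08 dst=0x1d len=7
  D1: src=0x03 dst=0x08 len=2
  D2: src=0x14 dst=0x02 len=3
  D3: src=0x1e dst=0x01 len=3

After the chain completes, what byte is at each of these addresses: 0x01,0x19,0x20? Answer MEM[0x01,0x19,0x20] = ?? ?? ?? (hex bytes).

D0: mem[0x1d..0x23] <- [d6 8d 94 d0 e6 64 fe]
D1: mem[0x08..0x09] <- [66 cb]
D2: mem[0x02..0x04] <- [1f b0 cf]
D3: mem[0x01..0x03] <- [8d 94 d0]
query mem[0x01]=0x8d, mem[0x19]=0x29, mem[0x20]=0xd0

MEM[0x01,0x19,0x20] = 8d 29 d0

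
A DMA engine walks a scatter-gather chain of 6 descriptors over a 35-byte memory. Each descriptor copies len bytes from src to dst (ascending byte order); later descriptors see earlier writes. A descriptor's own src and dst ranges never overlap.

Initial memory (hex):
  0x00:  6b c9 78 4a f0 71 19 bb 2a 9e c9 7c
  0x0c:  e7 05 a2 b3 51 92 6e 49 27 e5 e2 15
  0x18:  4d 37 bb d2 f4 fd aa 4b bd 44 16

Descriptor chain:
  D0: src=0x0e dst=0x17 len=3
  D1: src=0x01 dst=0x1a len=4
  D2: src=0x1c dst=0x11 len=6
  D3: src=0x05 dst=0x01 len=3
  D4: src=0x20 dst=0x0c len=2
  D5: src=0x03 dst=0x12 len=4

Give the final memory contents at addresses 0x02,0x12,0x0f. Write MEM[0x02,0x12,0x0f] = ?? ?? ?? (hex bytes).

MEM[0x02,0x12,0x0f] = 19 bb b3

#0 dst[0x17+3] := {0xa2,0xb3,0x51}
#1 dst[0x1a+4] := {0xc9,0x78,0x4a,0xf0}
#2 dst[0x11+6] := {0x4a,0xf0,0xaa,0x4b,0xbd,0x44}
#3 dst[0x01+3] := {0x71,0x19,0xbb}
#4 dst[0x0c+2] := {0xbd,0x44}
#5 dst[0x12+4] := {0xbb,0xf0,0x71,0x19}
query mem[0x02]=0x19, mem[0x12]=0xbb, mem[0x0f]=0xb3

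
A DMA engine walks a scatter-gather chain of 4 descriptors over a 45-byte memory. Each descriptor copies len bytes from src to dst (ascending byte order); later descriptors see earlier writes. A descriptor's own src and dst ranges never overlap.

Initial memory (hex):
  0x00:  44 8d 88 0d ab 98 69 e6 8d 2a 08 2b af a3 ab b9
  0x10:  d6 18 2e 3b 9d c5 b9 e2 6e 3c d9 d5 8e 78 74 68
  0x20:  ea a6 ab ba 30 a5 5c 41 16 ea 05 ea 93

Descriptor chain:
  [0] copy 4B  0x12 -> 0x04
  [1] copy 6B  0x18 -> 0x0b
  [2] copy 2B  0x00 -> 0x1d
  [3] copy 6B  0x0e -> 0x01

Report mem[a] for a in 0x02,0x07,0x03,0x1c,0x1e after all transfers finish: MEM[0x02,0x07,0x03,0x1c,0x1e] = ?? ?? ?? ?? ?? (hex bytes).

MEM[0x02,0x07,0x03,0x1c,0x1e] = 8e c5 78 8e 8d

  after D0: wrote 4B at 0x04 = 2e3b9dc5
  after D1: wrote 6B at 0x0b = 6e3cd9d58e78
  after D2: wrote 2B at 0x1d = 448d
  after D3: wrote 6B at 0x01 = d58e78182e3b
query mem[0x02]=0x8e, mem[0x07]=0xc5, mem[0x03]=0x78, mem[0x1c]=0x8e, mem[0x1e]=0x8d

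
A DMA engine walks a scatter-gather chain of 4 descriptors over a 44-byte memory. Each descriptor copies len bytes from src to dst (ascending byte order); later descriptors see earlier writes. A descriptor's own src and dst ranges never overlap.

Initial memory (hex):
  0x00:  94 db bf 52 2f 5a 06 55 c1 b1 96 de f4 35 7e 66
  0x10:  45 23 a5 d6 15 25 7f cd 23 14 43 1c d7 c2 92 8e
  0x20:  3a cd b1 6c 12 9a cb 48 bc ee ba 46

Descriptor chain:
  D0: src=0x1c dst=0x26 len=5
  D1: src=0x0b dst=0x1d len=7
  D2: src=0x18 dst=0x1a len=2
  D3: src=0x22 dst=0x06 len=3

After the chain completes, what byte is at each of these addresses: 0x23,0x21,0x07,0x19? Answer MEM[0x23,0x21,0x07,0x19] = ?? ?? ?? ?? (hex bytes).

MEM[0x23,0x21,0x07,0x19] = 23 66 23 14

#0 dst[0x26+5] := {0xd7,0xc2,0x92,0x8e,0x3a}
#1 dst[0x1d+7] := {0xde,0xf4,0x35,0x7e,0x66,0x45,0x23}
#2 dst[0x1a+2] := {0x23,0x14}
#3 dst[0x06+3] := {0x45,0x23,0x12}
query mem[0x23]=0x23, mem[0x21]=0x66, mem[0x07]=0x23, mem[0x19]=0x14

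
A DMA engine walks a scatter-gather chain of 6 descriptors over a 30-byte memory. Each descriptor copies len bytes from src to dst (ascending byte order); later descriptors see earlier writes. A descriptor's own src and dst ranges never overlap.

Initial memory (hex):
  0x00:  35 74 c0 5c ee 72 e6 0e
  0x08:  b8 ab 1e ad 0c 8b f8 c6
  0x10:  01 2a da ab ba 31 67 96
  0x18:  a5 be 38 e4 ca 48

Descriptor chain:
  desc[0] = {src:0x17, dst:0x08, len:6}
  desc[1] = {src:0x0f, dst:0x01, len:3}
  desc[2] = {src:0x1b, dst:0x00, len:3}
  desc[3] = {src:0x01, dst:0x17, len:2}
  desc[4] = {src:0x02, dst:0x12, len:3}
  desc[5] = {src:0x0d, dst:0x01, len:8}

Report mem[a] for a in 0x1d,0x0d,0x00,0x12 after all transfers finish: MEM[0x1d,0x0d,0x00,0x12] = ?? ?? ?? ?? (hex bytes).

D0: mem[0x08..0x0d] <- [96 a5 be 38 e4 ca]
D1: mem[0x01..0x03] <- [c6 01 2a]
D2: mem[0x00..0x02] <- [e4 ca 48]
D3: mem[0x17..0x18] <- [ca 48]
D4: mem[0x12..0x14] <- [48 2a ee]
D5: mem[0x01..0x08] <- [ca f8 c6 01 2a 48 2a ee]
query mem[0x1d]=0x48, mem[0x0d]=0xca, mem[0x00]=0xe4, mem[0x12]=0x48

MEM[0x1d,0x0d,0x00,0x12] = 48 ca e4 48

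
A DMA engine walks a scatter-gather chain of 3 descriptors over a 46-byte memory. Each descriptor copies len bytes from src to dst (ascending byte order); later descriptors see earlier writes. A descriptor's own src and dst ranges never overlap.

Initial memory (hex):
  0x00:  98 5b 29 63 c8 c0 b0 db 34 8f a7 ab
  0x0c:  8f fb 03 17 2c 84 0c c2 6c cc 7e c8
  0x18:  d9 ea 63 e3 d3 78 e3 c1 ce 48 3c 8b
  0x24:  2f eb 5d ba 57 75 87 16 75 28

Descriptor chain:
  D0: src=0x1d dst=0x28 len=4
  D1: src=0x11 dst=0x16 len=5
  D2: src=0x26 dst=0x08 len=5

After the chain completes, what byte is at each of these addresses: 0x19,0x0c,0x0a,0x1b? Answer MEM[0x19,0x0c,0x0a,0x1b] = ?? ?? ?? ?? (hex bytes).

[0] 0x1d->0x28 len=4 : 78 e3 c1 ce
[1] 0x11->0x16 len=5 : 84 0c c2 6c cc
[2] 0x26->0x08 len=5 : 5d ba 78 e3 c1
query mem[0x19]=0x6c, mem[0x0c]=0xc1, mem[0x0a]=0x78, mem[0x1b]=0xe3

MEM[0x19,0x0c,0x0a,0x1b] = 6c c1 78 e3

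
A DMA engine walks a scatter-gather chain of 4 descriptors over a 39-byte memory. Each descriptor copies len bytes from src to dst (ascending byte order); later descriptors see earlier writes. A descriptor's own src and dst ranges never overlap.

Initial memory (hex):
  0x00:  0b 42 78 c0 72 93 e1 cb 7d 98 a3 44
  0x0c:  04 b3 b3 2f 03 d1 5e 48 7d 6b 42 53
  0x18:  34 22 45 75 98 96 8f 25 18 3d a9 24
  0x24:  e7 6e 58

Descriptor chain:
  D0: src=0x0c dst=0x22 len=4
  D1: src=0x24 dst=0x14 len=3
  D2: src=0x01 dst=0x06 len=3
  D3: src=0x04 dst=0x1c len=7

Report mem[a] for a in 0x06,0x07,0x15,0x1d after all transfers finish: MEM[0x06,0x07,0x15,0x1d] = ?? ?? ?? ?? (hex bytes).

MEM[0x06,0x07,0x15,0x1d] = 42 78 2f 93

#0 dst[0x22+4] := {0x04,0xb3,0xb3,0x2f}
#1 dst[0x14+3] := {0xb3,0x2f,0x58}
#2 dst[0x06+3] := {0x42,0x78,0xc0}
#3 dst[0x1c+7] := {0x72,0x93,0x42,0x78,0xc0,0x98,0xa3}
query mem[0x06]=0x42, mem[0x07]=0x78, mem[0x15]=0x2f, mem[0x1d]=0x93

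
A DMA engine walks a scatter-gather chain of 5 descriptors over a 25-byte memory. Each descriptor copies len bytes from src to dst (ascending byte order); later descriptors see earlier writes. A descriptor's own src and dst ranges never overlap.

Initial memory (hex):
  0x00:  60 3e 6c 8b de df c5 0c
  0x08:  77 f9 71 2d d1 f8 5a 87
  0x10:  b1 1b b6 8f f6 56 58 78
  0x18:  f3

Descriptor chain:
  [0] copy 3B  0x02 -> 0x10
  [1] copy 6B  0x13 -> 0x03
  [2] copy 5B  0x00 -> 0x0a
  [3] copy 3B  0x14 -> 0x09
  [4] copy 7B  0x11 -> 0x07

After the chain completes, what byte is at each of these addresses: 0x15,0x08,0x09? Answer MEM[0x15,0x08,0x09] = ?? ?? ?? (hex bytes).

MEM[0x15,0x08,0x09] = 56 de 8f

#0 dst[0x10+3] := {0x6c,0x8b,0xde}
#1 dst[0x03+6] := {0x8f,0xf6,0x56,0x58,0x78,0xf3}
#2 dst[0x0a+5] := {0x60,0x3e,0x6c,0x8f,0xf6}
#3 dst[0x09+3] := {0xf6,0x56,0x58}
#4 dst[0x07+7] := {0x8b,0xde,0x8f,0xf6,0x56,0x58,0x78}
query mem[0x15]=0x56, mem[0x08]=0xde, mem[0x09]=0x8f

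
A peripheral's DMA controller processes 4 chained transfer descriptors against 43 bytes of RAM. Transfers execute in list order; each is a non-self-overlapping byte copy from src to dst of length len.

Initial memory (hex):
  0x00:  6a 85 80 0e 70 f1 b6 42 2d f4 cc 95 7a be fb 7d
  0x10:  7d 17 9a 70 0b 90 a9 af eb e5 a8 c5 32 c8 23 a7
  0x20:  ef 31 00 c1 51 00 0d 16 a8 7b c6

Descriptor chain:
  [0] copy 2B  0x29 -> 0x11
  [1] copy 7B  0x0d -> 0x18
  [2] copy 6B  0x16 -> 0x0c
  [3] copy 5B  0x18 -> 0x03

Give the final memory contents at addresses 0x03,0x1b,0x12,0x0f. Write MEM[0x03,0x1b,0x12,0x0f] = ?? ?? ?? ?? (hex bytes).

D0: mem[0x11..0x12] <- [7b c6]
D1: mem[0x18..0x1e] <- [be fb 7d 7d 7b c6 70]
D2: mem[0x0c..0x11] <- [a9 af be fb 7d 7d]
D3: mem[0x03..0x07] <- [be fb 7d 7d 7b]
query mem[0x03]=0xbe, mem[0x1b]=0x7d, mem[0x12]=0xc6, mem[0x0f]=0xfb

MEM[0x03,0x1b,0x12,0x0f] = be 7d c6 fb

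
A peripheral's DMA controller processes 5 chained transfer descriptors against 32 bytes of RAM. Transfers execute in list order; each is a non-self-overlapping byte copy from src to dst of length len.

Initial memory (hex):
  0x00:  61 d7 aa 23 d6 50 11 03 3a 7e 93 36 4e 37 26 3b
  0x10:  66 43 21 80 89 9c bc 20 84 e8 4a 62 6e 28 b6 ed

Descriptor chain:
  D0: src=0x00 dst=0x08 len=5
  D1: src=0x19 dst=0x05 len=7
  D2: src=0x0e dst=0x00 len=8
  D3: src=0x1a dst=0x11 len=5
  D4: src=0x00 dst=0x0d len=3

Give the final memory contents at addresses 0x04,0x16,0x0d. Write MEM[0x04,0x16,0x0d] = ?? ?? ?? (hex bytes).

D0: mem[0x08..0x0c] <- [61 d7 aa 23 d6]
D1: mem[0x05..0x0b] <- [e8 4a 62 6e 28 b6 ed]
D2: mem[0x00..0x07] <- [26 3b 66 43 21 80 89 9c]
D3: mem[0x11..0x15] <- [4a 62 6e 28 b6]
D4: mem[0x0d..0x0f] <- [26 3b 66]
query mem[0x04]=0x21, mem[0x16]=0xbc, mem[0x0d]=0x26

MEM[0x04,0x16,0x0d] = 21 bc 26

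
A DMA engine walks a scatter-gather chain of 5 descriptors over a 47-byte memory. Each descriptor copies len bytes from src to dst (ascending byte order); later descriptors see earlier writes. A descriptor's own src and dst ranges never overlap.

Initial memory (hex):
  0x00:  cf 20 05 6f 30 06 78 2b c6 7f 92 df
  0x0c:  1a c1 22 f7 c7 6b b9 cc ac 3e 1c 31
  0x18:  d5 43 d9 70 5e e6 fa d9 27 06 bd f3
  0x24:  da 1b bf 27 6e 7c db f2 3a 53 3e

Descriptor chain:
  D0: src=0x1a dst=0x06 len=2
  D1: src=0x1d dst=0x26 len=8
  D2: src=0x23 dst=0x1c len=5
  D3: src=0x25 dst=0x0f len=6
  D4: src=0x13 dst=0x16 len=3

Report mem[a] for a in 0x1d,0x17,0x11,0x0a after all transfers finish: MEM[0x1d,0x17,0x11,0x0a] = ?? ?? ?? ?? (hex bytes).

MEM[0x1d,0x17,0x11,0x0a] = da 06 fa 92

#0 dst[0x06+2] := {0xd9,0x70}
#1 dst[0x26+8] := {0xe6,0xfa,0xd9,0x27,0x06,0xbd,0xf3,0xda}
#2 dst[0x1c+5] := {0xf3,0xda,0x1b,0xe6,0xfa}
#3 dst[0x0f+6] := {0x1b,0xe6,0xfa,0xd9,0x27,0x06}
#4 dst[0x16+3] := {0x27,0x06,0x3e}
query mem[0x1d]=0xda, mem[0x17]=0x06, mem[0x11]=0xfa, mem[0x0a]=0x92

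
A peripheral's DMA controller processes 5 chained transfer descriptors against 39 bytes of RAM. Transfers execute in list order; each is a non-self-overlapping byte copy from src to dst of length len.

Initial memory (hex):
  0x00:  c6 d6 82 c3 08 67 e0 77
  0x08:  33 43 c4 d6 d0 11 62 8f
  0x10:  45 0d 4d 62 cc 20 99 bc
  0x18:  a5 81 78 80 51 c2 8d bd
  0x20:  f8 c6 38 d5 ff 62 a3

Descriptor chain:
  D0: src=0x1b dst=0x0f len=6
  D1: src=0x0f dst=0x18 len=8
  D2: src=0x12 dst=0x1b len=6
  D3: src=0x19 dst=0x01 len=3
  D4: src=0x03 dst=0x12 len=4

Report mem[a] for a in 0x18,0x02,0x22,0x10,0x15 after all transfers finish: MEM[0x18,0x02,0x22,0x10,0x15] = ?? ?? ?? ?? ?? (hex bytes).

MEM[0x18,0x02,0x22,0x10,0x15] = 80 c2 38 51 e0

#0 dst[0x0f+6] := {0x80,0x51,0xc2,0x8d,0xbd,0xf8}
#1 dst[0x18+8] := {0x80,0x51,0xc2,0x8d,0xbd,0xf8,0x20,0x99}
#2 dst[0x1b+6] := {0x8d,0xbd,0xf8,0x20,0x99,0xbc}
#3 dst[0x01+3] := {0x51,0xc2,0x8d}
#4 dst[0x12+4] := {0x8d,0x08,0x67,0xe0}
query mem[0x18]=0x80, mem[0x02]=0xc2, mem[0x22]=0x38, mem[0x10]=0x51, mem[0x15]=0xe0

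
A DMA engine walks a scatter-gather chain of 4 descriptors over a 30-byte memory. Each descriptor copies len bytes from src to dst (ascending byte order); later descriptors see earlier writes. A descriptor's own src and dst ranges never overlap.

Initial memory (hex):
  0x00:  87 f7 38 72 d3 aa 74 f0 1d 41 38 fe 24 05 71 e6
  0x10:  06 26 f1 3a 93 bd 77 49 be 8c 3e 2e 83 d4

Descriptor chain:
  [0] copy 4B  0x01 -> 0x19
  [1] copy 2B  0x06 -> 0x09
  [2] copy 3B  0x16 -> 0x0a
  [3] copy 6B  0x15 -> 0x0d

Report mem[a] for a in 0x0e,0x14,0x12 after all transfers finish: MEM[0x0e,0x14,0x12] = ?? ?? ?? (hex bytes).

[0] 0x01->0x19 len=4 : f7 38 72 d3
[1] 0x06->0x09 len=2 : 74 f0
[2] 0x16->0x0a len=3 : 77 49 be
[3] 0x15->0x0d len=6 : bd 77 49 be f7 38
query mem[0x0e]=0x77, mem[0x14]=0x93, mem[0x12]=0x38

MEM[0x0e,0x14,0x12] = 77 93 38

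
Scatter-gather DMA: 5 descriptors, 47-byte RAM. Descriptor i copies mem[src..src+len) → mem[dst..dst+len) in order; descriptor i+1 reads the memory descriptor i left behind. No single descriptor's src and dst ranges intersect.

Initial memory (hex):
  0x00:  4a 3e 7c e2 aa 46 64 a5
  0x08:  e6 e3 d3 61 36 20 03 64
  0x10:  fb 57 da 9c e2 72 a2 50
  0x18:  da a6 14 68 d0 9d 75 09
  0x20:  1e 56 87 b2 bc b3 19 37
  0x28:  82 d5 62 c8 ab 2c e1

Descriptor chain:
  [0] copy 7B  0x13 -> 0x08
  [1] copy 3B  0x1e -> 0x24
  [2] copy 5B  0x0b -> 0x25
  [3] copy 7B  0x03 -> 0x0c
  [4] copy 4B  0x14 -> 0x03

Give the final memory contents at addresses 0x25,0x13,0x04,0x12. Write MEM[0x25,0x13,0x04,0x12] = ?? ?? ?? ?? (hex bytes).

MEM[0x25,0x13,0x04,0x12] = a2 9c 72 e2

#0 dst[0x08+7] := {0x9c,0xe2,0x72,0xa2,0x50,0xda,0xa6}
#1 dst[0x24+3] := {0x75,0x09,0x1e}
#2 dst[0x25+5] := {0xa2,0x50,0xda,0xa6,0x64}
#3 dst[0x0c+7] := {0xe2,0xaa,0x46,0x64,0xa5,0x9c,0xe2}
#4 dst[0x03+4] := {0xe2,0x72,0xa2,0x50}
query mem[0x25]=0xa2, mem[0x13]=0x9c, mem[0x04]=0x72, mem[0x12]=0xe2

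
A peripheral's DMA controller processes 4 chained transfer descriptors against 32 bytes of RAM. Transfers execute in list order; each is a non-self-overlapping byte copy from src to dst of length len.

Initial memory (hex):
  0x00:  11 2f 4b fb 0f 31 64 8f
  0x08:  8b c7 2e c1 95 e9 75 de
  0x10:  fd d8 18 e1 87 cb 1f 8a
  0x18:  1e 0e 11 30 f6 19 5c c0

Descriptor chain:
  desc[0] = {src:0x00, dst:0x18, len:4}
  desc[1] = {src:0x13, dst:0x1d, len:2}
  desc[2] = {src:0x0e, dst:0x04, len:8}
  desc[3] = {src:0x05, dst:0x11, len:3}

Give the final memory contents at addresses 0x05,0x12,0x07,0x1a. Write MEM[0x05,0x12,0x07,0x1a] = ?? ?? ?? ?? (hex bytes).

MEM[0x05,0x12,0x07,0x1a] = de fd d8 4b

D0: mem[0x18..0x1b] <- [11 2f 4b fb]
D1: mem[0x1d..0x1e] <- [e1 87]
D2: mem[0x04..0x0b] <- [75 de fd d8 18 e1 87 cb]
D3: mem[0x11..0x13] <- [de fd d8]
query mem[0x05]=0xde, mem[0x12]=0xfd, mem[0x07]=0xd8, mem[0x1a]=0x4b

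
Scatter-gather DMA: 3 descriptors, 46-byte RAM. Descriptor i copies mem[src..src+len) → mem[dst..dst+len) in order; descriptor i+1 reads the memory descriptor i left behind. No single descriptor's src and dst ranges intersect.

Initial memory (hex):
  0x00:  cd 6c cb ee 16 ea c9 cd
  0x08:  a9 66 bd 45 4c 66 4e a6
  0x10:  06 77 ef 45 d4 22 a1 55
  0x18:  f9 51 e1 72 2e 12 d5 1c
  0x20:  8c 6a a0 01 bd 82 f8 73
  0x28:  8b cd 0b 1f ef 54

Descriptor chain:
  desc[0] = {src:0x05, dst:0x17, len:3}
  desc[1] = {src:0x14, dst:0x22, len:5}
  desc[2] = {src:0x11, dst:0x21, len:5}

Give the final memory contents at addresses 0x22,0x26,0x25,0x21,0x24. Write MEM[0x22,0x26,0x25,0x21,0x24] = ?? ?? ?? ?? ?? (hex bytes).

[0] 0x05->0x17 len=3 : ea c9 cd
[1] 0x14->0x22 len=5 : d4 22 a1 ea c9
[2] 0x11->0x21 len=5 : 77 ef 45 d4 22
query mem[0x22]=0xef, mem[0x26]=0xc9, mem[0x25]=0x22, mem[0x21]=0x77, mem[0x24]=0xd4

MEM[0x22,0x26,0x25,0x21,0x24] = ef c9 22 77 d4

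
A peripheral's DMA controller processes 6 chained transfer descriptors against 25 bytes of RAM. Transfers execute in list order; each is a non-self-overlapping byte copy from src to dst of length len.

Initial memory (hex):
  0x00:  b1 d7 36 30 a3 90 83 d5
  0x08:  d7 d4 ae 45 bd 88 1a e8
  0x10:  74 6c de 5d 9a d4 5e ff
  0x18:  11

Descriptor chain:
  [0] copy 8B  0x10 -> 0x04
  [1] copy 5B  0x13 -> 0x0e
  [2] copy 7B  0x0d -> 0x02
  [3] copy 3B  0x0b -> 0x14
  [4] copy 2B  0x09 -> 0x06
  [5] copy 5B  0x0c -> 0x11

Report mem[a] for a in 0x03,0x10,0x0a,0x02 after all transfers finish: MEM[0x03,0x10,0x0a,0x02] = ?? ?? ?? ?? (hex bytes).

D0: mem[0x04..0x0b] <- [74 6c de 5d 9a d4 5e ff]
D1: mem[0x0e..0x12] <- [5d 9a d4 5e ff]
D2: mem[0x02..0x08] <- [88 5d 9a d4 5e ff 5d]
D3: mem[0x14..0x16] <- [ff bd 88]
D4: mem[0x06..0x07] <- [d4 5e]
D5: mem[0x11..0x15] <- [bd 88 5d 9a d4]
query mem[0x03]=0x5d, mem[0x10]=0xd4, mem[0x0a]=0x5e, mem[0x02]=0x88

MEM[0x03,0x10,0x0a,0x02] = 5d d4 5e 88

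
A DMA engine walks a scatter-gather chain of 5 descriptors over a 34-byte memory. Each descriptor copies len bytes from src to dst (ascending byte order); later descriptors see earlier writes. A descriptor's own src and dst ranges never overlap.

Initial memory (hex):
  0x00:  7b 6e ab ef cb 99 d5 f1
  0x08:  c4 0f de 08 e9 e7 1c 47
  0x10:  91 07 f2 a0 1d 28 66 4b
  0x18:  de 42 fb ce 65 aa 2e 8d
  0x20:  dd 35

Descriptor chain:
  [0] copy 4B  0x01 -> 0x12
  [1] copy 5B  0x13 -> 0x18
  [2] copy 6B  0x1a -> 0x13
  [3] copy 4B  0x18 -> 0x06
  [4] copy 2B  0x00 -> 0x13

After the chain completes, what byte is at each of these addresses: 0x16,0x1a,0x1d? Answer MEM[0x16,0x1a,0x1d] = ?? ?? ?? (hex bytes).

MEM[0x16,0x1a,0x1d] = aa cb aa

#0 dst[0x12+4] := {0x6e,0xab,0xef,0xcb}
#1 dst[0x18+5] := {0xab,0xef,0xcb,0x66,0x4b}
#2 dst[0x13+6] := {0xcb,0x66,0x4b,0xaa,0x2e,0x8d}
#3 dst[0x06+4] := {0x8d,0xef,0xcb,0x66}
#4 dst[0x13+2] := {0x7b,0x6e}
query mem[0x16]=0xaa, mem[0x1a]=0xcb, mem[0x1d]=0xaa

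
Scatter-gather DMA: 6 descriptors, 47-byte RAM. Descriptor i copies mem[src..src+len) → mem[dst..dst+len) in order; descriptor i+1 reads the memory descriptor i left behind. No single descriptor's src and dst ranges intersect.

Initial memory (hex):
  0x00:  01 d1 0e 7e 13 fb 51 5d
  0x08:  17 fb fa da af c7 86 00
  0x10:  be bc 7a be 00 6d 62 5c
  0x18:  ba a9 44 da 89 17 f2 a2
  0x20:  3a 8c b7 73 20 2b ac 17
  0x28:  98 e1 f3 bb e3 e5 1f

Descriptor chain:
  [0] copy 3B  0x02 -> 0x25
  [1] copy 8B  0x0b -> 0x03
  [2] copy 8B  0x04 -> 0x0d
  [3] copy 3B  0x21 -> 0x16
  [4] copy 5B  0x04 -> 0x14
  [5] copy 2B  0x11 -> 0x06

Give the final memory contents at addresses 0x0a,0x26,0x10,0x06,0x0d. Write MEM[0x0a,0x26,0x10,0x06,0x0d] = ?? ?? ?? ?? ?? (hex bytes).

#0 dst[0x25+3] := {0x0e,0x7e,0x13}
#1 dst[0x03+8] := {0xda,0xaf,0xc7,0x86,0x00,0xbe,0xbc,0x7a}
#2 dst[0x0d+8] := {0xaf,0xc7,0x86,0x00,0xbe,0xbc,0x7a,0xda}
#3 dst[0x16+3] := {0x8c,0xb7,0x73}
#4 dst[0x14+5] := {0xaf,0xc7,0x86,0x00,0xbe}
#5 dst[0x06+2] := {0xbe,0xbc}
query mem[0x0a]=0x7a, mem[0x26]=0x7e, mem[0x10]=0x00, mem[0x06]=0xbe, mem[0x0d]=0xaf

MEM[0x0a,0x26,0x10,0x06,0x0d] = 7a 7e 00 be af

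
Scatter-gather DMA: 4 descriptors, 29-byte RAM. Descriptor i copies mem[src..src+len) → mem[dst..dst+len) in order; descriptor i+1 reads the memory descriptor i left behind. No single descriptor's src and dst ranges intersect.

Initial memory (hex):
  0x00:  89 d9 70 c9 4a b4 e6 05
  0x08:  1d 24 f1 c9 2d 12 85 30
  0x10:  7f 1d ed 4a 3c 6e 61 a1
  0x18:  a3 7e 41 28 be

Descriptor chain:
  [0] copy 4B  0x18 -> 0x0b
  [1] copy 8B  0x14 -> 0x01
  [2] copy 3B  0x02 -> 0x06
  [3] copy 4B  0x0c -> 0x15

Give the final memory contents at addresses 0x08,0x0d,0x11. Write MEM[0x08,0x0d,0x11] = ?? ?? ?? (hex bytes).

MEM[0x08,0x0d,0x11] = a1 41 1d

#0 dst[0x0b+4] := {0xa3,0x7e,0x41,0x28}
#1 dst[0x01+8] := {0x3c,0x6e,0x61,0xa1,0xa3,0x7e,0x41,0x28}
#2 dst[0x06+3] := {0x6e,0x61,0xa1}
#3 dst[0x15+4] := {0x7e,0x41,0x28,0x30}
query mem[0x08]=0xa1, mem[0x0d]=0x41, mem[0x11]=0x1d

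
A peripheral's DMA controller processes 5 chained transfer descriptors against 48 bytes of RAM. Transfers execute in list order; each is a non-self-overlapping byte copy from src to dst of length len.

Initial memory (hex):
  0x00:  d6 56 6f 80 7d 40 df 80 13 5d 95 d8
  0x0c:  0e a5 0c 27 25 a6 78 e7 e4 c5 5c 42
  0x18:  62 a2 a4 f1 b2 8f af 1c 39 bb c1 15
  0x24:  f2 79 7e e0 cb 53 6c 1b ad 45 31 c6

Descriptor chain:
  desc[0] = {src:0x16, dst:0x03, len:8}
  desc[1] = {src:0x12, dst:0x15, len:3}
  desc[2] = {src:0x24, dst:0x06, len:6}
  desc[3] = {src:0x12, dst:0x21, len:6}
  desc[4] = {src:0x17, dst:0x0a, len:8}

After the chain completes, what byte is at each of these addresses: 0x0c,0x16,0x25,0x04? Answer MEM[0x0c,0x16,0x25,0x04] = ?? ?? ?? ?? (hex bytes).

MEM[0x0c,0x16,0x25,0x04] = a2 e7 e7 42

#0 dst[0x03+8] := {0x5c,0x42,0x62,0xa2,0xa4,0xf1,0xb2,0x8f}
#1 dst[0x15+3] := {0x78,0xe7,0xe4}
#2 dst[0x06+6] := {0xf2,0x79,0x7e,0xe0,0xcb,0x53}
#3 dst[0x21+6] := {0x78,0xe7,0xe4,0x78,0xe7,0xe4}
#4 dst[0x0a+8] := {0xe4,0x62,0xa2,0xa4,0xf1,0xb2,0x8f,0xaf}
query mem[0x0c]=0xa2, mem[0x16]=0xe7, mem[0x25]=0xe7, mem[0x04]=0x42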